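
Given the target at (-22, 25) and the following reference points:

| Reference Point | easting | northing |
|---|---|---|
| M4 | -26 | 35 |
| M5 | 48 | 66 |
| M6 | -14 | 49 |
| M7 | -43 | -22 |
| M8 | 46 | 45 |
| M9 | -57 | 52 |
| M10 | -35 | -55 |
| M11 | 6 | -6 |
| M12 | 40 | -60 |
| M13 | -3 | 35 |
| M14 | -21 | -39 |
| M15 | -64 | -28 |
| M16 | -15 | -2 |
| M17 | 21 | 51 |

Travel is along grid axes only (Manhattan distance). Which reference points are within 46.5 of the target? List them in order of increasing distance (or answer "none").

Distances from (-22, 25):
M4: |-4| + |10| = 4 + 10 = 14
M5: |70| + |41| = 70 + 41 = 111
M6: |8| + |24| = 8 + 24 = 32
M7: |-21| + |-47| = 21 + 47 = 68
M8: |68| + |20| = 68 + 20 = 88
M9: |-35| + |27| = 35 + 27 = 62
M10: |-13| + |-80| = 13 + 80 = 93
M11: |28| + |-31| = 28 + 31 = 59
M12: |62| + |-85| = 62 + 85 = 147
M13: |19| + |10| = 19 + 10 = 29
M14: |1| + |-64| = 1 + 64 = 65
M15: |-42| + |-53| = 42 + 53 = 95
M16: |7| + |-27| = 7 + 27 = 34
M17: |43| + |26| = 43 + 26 = 69
Threshold 46.5: M4 (14), M13 (29), M6 (32), M16 (34) are within range.

M4, M13, M6, M16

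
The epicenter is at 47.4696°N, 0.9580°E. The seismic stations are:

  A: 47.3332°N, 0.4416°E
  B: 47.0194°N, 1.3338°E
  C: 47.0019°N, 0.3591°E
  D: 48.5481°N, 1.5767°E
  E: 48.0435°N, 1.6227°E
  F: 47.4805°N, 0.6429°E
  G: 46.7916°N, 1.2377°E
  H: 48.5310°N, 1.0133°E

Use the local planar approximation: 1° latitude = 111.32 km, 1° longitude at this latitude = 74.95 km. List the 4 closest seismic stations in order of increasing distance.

Distances from 47.4696°N, 0.9580°E:
A: 41.5761 km
B: 57.4889 km
C: 68.7429 km
D: 128.7027 km
E: 81.0151 km
F: 23.6479 km
G: 78.3322 km
H: 118.2277 km
Sorted: F (23.6479 km) < A (41.5761 km) < B (57.4889 km) < C (68.7429 km) < G (78.3322 km) < E (81.0151 km) < …

F, A, B, C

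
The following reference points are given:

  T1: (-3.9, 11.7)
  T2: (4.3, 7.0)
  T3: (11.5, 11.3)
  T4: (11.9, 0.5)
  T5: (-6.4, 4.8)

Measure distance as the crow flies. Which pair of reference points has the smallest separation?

T1 and T5

Pairwise distances:
T1–T5: 7.3
T2–T3: 8.4
T1–T2: 9.5
T2–T4: 10.0
T3–T4: 10.8
T2–T5: 10.9
T1–T3: 15.4
T4–T5: 18.8
T3–T5: 19.0
T1–T4: 19.4
Closest pair: T1–T5 at 7.3.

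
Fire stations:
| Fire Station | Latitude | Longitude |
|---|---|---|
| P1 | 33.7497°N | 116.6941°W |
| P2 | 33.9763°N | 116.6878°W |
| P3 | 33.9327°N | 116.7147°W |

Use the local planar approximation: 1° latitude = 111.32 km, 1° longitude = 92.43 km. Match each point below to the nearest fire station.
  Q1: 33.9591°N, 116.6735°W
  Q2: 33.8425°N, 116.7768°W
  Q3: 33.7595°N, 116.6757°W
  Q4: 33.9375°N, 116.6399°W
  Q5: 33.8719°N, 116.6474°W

Q1 at 33.9591°N, 116.6735°W:
  P1: √((-0.2094·111.32)² + (-0.0206·92.43)²) = √(543.375121 + 3.625437) = 23.3880 km
  P2: √((0.0172·111.32)² + (-0.0143·92.43)²) = √(3.666091 + 1.747020) = 2.3266 km
  P3: √((-0.0264·111.32)² + (-0.0412·92.43)²) = √(8.636828 + 14.501747) = 4.8103 km
  → nearest: P2 (2.3266 km)
Q2 at 33.8425°N, 116.7768°W:
  P1: √((-0.0928·111.32)² + (0.0827·92.43)²) = √(106.719148 + 58.430140) = 12.8510 km
  P2: √((0.1338·111.32)² + (0.0890·92.43)²) = √(221.849586 + 67.671518) = 17.0153 km
  P3: √((0.0902·111.32)² + (0.0621·92.43)²) = √(100.822966 + 32.946486) = 11.5659 km
  → nearest: P3 (11.5659 km)
Q3 at 33.7595°N, 116.6757°W:
  P1: √((-0.0098·111.32)² + (-0.0184·92.43)²) = √(1.190141 + 2.892421) = 2.0205 km
  P2: √((0.2168·111.32)² + (-0.0121·92.43)²) = √(582.458451 + 1.250825) = 24.1601 km
  P3: √((0.1732·111.32)² + (-0.0390·92.43)²) = √(371.742462 + 12.994367) = 19.6147 km
  → nearest: P1 (2.0205 km)
Q4 at 33.9375°N, 116.6399°W:
  P1: √((-0.1878·111.32)² + (-0.0542·92.43)²) = √(437.056488 + 25.097154) = 21.4978 km
  P2: √((0.0388·111.32)² + (-0.0479·92.43)²) = √(18.655627 + 19.601844) = 6.1853 km
  P3: √((-0.0048·111.32)² + (-0.0748·92.43)²) = √(0.285515 + 47.800133) = 6.9344 km
  → nearest: P2 (6.1853 km)
Q5 at 33.8719°N, 116.6474°W:
  P1: √((-0.1222·111.32)² + (-0.0467·92.43)²) = √(185.049880 + 18.632008) = 14.2717 km
  P2: √((0.1044·111.32)² + (-0.0404·92.43)²) = √(135.066421 + 13.944041) = 12.2070 km
  P3: √((0.0608·111.32)² + (-0.0673·92.43)²) = √(45.809289 + 38.695105) = 9.1926 km
  → nearest: P3 (9.1926 km)

Q1→P2; Q2→P3; Q3→P1; Q4→P2; Q5→P3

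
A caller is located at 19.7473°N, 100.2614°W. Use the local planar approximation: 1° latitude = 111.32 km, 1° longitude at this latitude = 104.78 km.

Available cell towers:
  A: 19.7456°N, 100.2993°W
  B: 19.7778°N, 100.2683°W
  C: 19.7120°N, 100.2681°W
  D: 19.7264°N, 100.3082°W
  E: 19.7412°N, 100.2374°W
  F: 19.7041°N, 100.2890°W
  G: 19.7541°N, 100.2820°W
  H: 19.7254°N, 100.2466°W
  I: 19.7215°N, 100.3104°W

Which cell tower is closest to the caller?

G

Distances from 19.7473°N, 100.2614°W:
A: 3.9757 km
B: 3.4714 km
C: 3.9918 km
D: 5.4276 km
E: 2.6048 km
F: 5.6116 km
G: 2.2874 km
H: 2.8893 km
I: 5.8829 km
Minimum: G at 2.2874 km.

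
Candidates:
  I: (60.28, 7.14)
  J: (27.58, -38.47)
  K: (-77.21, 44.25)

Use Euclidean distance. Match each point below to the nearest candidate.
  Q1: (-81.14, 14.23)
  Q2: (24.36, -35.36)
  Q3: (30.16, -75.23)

Q1→K; Q2→J; Q3→J

Q1 at (-81.14, 14.23):
  I: √((141.42)² + (-7.09)²) = √(19999.6164 + 50.2681) = 141.60
  J: √((108.72)² + (-52.70)²) = √(11820.0384 + 2777.2900) = 120.82
  K: √((3.93)² + (30.02)²) = √(15.4449 + 901.2004) = 30.28
  → nearest: K (30.28)
Q2 at (24.36, -35.36):
  I: √((35.92)² + (42.50)²) = √(1290.2464 + 1806.2500) = 55.65
  J: √((3.22)² + (-3.11)²) = √(10.3684 + 9.6721) = 4.48
  K: √((-101.57)² + (79.61)²) = √(10316.4649 + 6337.7521) = 129.05
  → nearest: J (4.48)
Q3 at (30.16, -75.23):
  I: √((30.12)² + (82.37)²) = √(907.2144 + 6784.8169) = 87.70
  J: √((-2.58)² + (36.76)²) = √(6.6564 + 1351.2976) = 36.85
  K: √((-107.37)² + (119.48)²) = √(11528.3169 + 14275.4704) = 160.64
  → nearest: J (36.85)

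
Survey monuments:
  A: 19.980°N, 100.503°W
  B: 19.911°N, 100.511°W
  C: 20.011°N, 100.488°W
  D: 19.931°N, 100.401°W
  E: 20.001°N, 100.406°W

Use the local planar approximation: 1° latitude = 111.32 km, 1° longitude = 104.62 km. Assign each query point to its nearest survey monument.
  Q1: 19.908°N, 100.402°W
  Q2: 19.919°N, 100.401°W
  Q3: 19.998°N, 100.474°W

Q1 at 19.908°N, 100.402°W:
  A: √((0.072·111.32)² + (-0.101·104.62)²) = √(64.24087 + 111.65346) = 13.263 km
  B: √((0.003·111.32)² + (-0.109·104.62)²) = √(0.11153 + 130.04164) = 11.408 km
  C: √((0.103·111.32)² + (-0.086·104.62)²) = √(131.46824 + 80.95177) = 14.575 km
  D: √((0.023·111.32)² + (0.001·104.62)²) = √(6.55544 + 0.01095) = 2.562 km
  E: √((0.093·111.32)² + (-0.004·104.62)²) = √(107.17964 + 0.17513) = 10.361 km
  → nearest: D (2.562 km)
Q2 at 19.919°N, 100.401°W:
  A: √((0.061·111.32)² + (-0.102·104.62)²) = √(46.11116 + 113.87536) = 12.649 km
  B: √((-0.008·111.32)² + (-0.110·104.62)²) = √(0.79310 + 132.43867) = 11.543 km
  C: √((0.092·111.32)² + (-0.087·104.62)²) = √(104.88709 + 82.84531) = 13.702 km
  D: √((0.012·111.32)² + (0.000·104.62)²) = √(1.78447 + 0.00000) = 1.336 km
  E: √((0.082·111.32)² + (-0.005·104.62)²) = √(83.32477 + 0.27363) = 9.143 km
  → nearest: D (1.336 km)
Q3 at 19.998°N, 100.474°W:
  A: √((-0.018·111.32)² + (-0.029·104.62)²) = √(4.01505 + 9.20503) = 3.636 km
  B: √((-0.087·111.32)² + (-0.037·104.62)²) = √(93.79613 + 14.98418) = 10.430 km
  C: √((0.013·111.32)² + (-0.014·104.62)²) = √(2.09427 + 2.14529) = 2.059 km
  D: √((-0.067·111.32)² + (0.073·104.62)²) = √(55.62833 + 58.32774) = 10.675 km
  E: √((0.003·111.32)² + (0.068·104.62)²) = √(0.11153 + 50.61127) = 7.122 km
  → nearest: C (2.059 km)

Q1→D; Q2→D; Q3→C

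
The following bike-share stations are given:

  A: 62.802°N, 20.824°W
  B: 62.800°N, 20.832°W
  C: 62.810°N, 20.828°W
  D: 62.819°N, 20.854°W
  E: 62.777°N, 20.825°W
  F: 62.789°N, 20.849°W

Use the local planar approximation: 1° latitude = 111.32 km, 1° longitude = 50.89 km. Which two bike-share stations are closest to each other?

Pairwise distances:
A–B: 0.464 km
A–C: 0.914 km
A–D: 2.431 km
A–E: 2.783 km
A–F: 1.927 km
B–C: 1.132 km
B–D: 2.393 km
B–E: 2.585 km
B–F: 1.499 km
C–D: 1.660 km
C–E: 3.677 km
C–F: 2.570 km
D–E: 4.903 km
D–F: 3.349 km
E–F: 1.810 km
Closest pair: A–B at 0.464 km.

A and B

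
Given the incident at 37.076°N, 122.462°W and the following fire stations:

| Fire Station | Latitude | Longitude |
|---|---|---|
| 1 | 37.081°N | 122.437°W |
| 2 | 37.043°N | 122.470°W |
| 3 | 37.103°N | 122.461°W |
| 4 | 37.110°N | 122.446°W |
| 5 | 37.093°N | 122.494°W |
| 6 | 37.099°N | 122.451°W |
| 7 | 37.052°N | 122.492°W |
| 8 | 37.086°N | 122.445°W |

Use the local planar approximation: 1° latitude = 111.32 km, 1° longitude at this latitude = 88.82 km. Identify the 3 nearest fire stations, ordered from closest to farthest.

Distances from 37.076°N, 122.462°W:
1: 2.289 km
2: 3.742 km
3: 3.007 km
4: 4.043 km
5: 3.415 km
6: 2.740 km
7: 3.773 km
8: 1.876 km
Sorted: 8 (1.876 km) < 1 (2.289 km) < 6 (2.740 km) < 3 (3.007 km) < 5 (3.415 km) < …

8, 1, 6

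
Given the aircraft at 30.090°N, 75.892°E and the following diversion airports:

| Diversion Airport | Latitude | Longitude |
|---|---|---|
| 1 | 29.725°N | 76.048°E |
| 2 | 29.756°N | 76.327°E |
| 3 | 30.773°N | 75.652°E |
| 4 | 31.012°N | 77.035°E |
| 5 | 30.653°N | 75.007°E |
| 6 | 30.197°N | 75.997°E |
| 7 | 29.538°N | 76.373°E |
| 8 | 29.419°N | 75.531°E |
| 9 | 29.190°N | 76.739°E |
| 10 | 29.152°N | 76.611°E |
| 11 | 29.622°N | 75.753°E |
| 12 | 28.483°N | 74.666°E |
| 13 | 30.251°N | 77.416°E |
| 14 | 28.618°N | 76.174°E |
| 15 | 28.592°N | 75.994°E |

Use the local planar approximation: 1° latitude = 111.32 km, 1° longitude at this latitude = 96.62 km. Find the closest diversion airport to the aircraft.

6

Distances from 30.090°N, 75.892°E:
1: √((-0.365·111.32)² + (0.156·96.62)²) = √(1650.94317 + 227.18689) = 43.337 km
2: √((-0.334·111.32)² + (0.435·96.62)²) = √(1382.41784 + 1766.49568) = 56.115 km
3: √((0.683·111.32)² + (-0.240·96.62)²) = √(5780.79812 + 537.72045) = 79.489 km
4: √((0.922·111.32)² + (1.143·96.62)²) = √(10534.36198 + 12196.25587) = 150.767 km
5: √((0.563·111.32)² + (-0.885·96.62)²) = √(3927.92498 + 7311.73778) = 106.017 km
6: √((0.107·111.32)² + (0.105·96.62)²) = √(141.87764 + 102.92305) = 15.646 km
7: √((-0.552·111.32)² + (0.481·96.62)²) = √(3775.93536 + 2159.85312) = 77.044 km
8: √((-0.671·111.32)² + (-0.361·96.62)²) = √(5579.45059 + 1216.60184) = 82.438 km
9: √((-0.900·111.32)² + (0.847·96.62)²) = √(10037.63534 + 6697.31748) = 129.364 km
10: √((-0.938·111.32)² + (0.719·96.62)²) = √(10903.15214 + 4826.05033) = 125.416 km
11: √((-0.468·111.32)² + (-0.139·96.62)²) = √(2714.17660 + 180.36973) = 53.801 km
12: √((-1.607·111.32)² + (-1.226·96.62)²) = √(32002.07575 + 14031.85237) = 214.555 km
13: √((0.161·111.32)² + (1.524·96.62)²) = √(321.21672 + 21682.23266) = 148.336 km
14: √((-1.472·111.32)² + (0.282·96.62)²) = √(26851.09588 + 742.39029) = 166.113 km
15: √((-1.498·111.32)² + (0.102·96.62)²) = √(27808.01711 + 97.12576) = 167.048 km
Minimum: 6 at 15.646 km.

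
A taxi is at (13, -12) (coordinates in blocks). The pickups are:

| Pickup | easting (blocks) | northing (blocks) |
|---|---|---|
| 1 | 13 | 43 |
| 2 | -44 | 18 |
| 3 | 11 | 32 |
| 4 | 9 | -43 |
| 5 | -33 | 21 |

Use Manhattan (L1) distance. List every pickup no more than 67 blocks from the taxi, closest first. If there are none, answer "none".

Distances from (13, -12):
1: 55 blocks
2: 87 blocks
3: 46 blocks
4: 35 blocks
5: 79 blocks
Threshold 67 blocks: 4 (35 blocks), 3 (46 blocks), 1 (55 blocks) are within range.

4, 3, 1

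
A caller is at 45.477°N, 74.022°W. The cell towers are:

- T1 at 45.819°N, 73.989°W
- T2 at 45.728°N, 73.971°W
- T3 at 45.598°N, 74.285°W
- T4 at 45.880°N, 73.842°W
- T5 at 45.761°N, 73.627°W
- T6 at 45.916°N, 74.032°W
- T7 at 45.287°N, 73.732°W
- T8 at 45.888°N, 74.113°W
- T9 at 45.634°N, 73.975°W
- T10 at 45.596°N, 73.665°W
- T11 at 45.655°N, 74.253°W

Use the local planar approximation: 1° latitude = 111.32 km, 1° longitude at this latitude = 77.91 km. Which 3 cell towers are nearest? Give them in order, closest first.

T9, T3, T11

Distances from 45.477°N, 74.022°W:
T1: √((0.342·111.32)² + (0.033·77.91)²) = √(1449.43454 + 6.61020) = 38.158 km
T2: √((0.251·111.32)² + (0.051·77.91)²) = √(780.71736 + 15.78799) = 28.222 km
T3: √((0.121·111.32)² + (-0.263·77.91)²) = √(181.43336 + 419.85362) = 24.521 km
T4: √((0.403·111.32)² + (0.180·77.91)²) = √(2012.59546 + 196.66697) = 47.003 km
T5: √((0.284·111.32)² + (0.395·77.91)²) = √(999.50064 + 947.06677) = 44.120 km
T6: √((0.439·111.32)² + (-0.010·77.91)²) = √(2388.22608 + 0.60700) = 48.876 km
T7: √((-0.190·111.32)² + (0.290·77.91)²) = √(447.35634 + 510.48432) = 30.949 km
T8: √((0.411·111.32)² + (-0.091·77.91)²) = √(2093.29309 + 50.26541) = 46.299 km
T9: √((0.157·111.32)² + (0.047·77.91)²) = √(305.45392 + 13.40856) = 17.857 km
T10: √((0.119·111.32)² + (0.357·77.91)²) = √(175.48513 + 773.61136) = 30.807 km
T11: √((0.178·111.32)² + (-0.231·77.91)²) = √(392.63264 + 323.89957) = 26.768 km
Sorted: T9 (17.857 km) < T3 (24.521 km) < T11 (26.768 km) < T2 (28.222 km) < T10 (30.807 km) < …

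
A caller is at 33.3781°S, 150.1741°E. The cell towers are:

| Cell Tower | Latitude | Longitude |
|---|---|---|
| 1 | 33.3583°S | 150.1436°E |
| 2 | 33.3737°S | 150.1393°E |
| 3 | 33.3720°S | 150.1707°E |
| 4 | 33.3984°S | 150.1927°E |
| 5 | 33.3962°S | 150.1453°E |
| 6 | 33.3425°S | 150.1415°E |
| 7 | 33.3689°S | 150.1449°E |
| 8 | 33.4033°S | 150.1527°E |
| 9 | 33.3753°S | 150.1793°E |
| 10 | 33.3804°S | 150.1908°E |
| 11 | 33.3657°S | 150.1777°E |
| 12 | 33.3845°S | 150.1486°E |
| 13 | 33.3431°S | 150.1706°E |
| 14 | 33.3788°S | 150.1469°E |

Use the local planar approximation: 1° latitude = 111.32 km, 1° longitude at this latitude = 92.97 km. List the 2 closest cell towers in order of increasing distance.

9, 3

Distances from 33.3781°S, 150.1741°E:
1: √((0.0198·111.32)² + (-0.0305·92.97)²) = √(4.858216 + 8.040542) = 3.5915 km
2: √((0.0044·111.32)² + (-0.0348·92.97)²) = √(0.239912 + 10.467528) = 3.2722 km
3: √((0.0061·111.32)² + (-0.0034·92.97)²) = √(0.461112 + 0.099918) = 0.7490 km
4: √((-0.0203·111.32)² + (0.0186·92.97)²) = √(5.106678 + 2.990278) = 2.8455 km
5: √((-0.0181·111.32)² + (-0.0288·92.97)²) = √(4.059790 + 7.169199) = 3.3510 km
6: √((0.0356·111.32)² + (-0.0326·92.97)²) = √(15.705306 + 9.185882) = 4.9891 km
7: √((0.0092·111.32)² + (-0.0292·92.97)²) = √(1.048871 + 7.369726) = 2.9015 km
8: √((-0.0252·111.32)² + (-0.0214·92.97)²) = √(7.869506 + 3.958341) = 3.4392 km
9: √((0.0028·111.32)² + (0.0052·92.97)²) = √(0.097154 + 0.233718) = 0.5752 km
10: √((-0.0023·111.32)² + (0.0167·92.97)²) = √(0.065554 + 2.410564) = 1.5736 km
11: √((0.0124·111.32)² + (0.0036·92.97)²) = √(1.905416 + 0.112019) = 1.4204 km
12: √((-0.0064·111.32)² + (-0.0255·92.97)²) = √(0.507582 + 5.620384) = 2.4755 km
13: √((0.0350·111.32)² + (-0.0035·92.97)²) = √(15.180374 + 0.105882) = 3.9098 km
14: √((-0.0007·111.32)² + (-0.0272·92.97)²) = √(0.006072 + 6.394749) = 2.5300 km
Sorted: 9 (0.5752 km) < 3 (0.7490 km) < 11 (1.4204 km) < 10 (1.5736 km) < …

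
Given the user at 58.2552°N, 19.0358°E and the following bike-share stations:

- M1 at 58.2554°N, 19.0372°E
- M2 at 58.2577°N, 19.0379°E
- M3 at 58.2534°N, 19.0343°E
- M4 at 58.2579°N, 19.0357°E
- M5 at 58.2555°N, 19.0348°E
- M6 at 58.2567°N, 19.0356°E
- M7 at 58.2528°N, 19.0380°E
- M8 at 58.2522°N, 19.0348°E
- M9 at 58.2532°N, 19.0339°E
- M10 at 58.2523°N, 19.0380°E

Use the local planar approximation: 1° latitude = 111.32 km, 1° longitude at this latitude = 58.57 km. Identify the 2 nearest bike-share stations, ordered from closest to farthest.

M5, M1

Distances from 58.2552°N, 19.0358°E:
M1: 0.0850 km
M2: 0.3043 km
M3: 0.2188 km
M4: 0.3006 km
M5: 0.0674 km
M6: 0.1674 km
M7: 0.2966 km
M8: 0.3391 km
M9: 0.2489 km
M10: 0.3476 km
Sorted: M5 (0.0674 km) < M1 (0.0850 km) < M6 (0.1674 km) < M3 (0.2188 km) < …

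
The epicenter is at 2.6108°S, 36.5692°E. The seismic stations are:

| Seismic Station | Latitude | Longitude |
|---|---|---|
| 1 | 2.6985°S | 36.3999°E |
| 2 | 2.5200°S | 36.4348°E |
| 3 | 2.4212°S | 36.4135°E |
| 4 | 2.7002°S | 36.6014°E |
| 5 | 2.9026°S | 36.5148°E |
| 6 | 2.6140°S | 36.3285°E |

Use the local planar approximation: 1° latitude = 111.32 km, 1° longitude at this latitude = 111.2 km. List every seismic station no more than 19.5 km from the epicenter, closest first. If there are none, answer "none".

4, 2

Distances from 2.6108°S, 36.5692°E:
1: 21.2070 km
2: 18.0425 km
3: 27.2992 km
4: 10.5766 km
5: 33.0416 km
6: 26.7682 km
Threshold 19.5 km: 4 (10.5766 km), 2 (18.0425 km) are within range.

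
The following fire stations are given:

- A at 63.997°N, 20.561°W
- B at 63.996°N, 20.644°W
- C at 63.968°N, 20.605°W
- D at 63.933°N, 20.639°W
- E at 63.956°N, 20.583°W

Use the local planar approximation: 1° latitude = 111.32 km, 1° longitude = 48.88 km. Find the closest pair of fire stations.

C and E

Pairwise distances:
A–B: 4.059 km
A–C: 3.879 km
A–D: 8.080 km
A–E: 4.689 km
B–C: 3.654 km
B–D: 7.017 km
B–E: 5.359 km
C–D: 4.236 km
C–E: 1.715 km
D–E: 3.748 km
Closest pair: C–E at 1.715 km.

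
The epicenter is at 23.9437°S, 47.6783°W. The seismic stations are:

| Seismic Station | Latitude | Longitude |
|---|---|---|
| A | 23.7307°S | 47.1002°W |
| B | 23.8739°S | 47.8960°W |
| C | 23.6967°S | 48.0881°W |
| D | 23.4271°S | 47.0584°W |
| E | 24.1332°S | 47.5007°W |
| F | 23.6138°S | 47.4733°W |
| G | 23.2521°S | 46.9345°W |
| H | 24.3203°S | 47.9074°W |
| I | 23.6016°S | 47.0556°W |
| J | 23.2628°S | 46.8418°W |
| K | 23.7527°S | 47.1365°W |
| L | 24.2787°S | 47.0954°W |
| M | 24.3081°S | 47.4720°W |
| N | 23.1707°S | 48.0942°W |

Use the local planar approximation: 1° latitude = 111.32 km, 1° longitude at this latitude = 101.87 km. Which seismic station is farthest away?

Distances from 23.9437°S, 47.6783°W:
A: √((0.2130·111.32)² + (0.5781·101.87)²) = √(562.219109 + 3468.155417) = 63.4852 km
B: √((0.0698·111.32)² + (-0.2177·101.87)²) = √(60.375013 + 491.823720) = 23.4989 km
C: √((0.2470·111.32)² + (-0.4098·101.87)²) = √(756.032216 + 1742.755734) = 49.9879 km
D: √((0.5166·111.32)² + (0.6199·101.87)²) = √(3307.159943 + 3987.823103) = 85.4107 km
E: √((-0.1895·111.32)² + (0.1776·101.87)²) = √(445.004932 + 327.324517) = 27.7908 km
F: √((0.3299·111.32)² + (0.2050·101.87)²) = √(1348.686550 + 436.114307) = 42.2469 km
G: √((0.6916·111.32)² + (0.7438·101.87)²) = √(5927.292571 + 5741.230196) = 108.0209 km
H: √((-0.3766·111.32)² + (-0.2291·101.87)²) = √(1757.547320 + 544.681708) = 47.9815 km
I: √((0.3421·111.32)² + (0.6227·101.87)²) = √(1450.282290 + 4023.929320) = 73.9879 km
J: √((0.6809·111.32)² + (0.8365·101.87)²) = √(5745.304666 + 7261.469255) = 114.0472 km
K: √((0.1910·111.32)² + (0.5418·101.87)²) = √(452.077747 + 3046.285573) = 59.1470 km
L: √((-0.3350·111.32)² + (0.5829·101.87)²) = √(1390.708181 + 3525.987131) = 70.1192 km
M: √((-0.3644·111.32)² + (0.2063·101.87)²) = √(1645.519874 + 441.663051) = 45.6857 km
N: √((0.7730·111.32)² + (-0.4159·101.87)²) = √(7404.664456 + 1795.024800) = 95.9150 km
Maximum: J at 114.0472 km.

J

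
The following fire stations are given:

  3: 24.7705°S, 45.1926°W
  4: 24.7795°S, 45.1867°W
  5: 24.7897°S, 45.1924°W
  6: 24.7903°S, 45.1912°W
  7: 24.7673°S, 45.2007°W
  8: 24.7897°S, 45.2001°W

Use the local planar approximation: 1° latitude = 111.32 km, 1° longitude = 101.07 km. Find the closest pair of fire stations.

5 and 6

Pairwise distances:
3–4: 1.1659 km
3–5: 2.1374 km
3–6: 2.2087 km
3–7: 0.8928 km
3–8: 2.2678 km
4–5: 1.2733 km
4–6: 1.2854 km
4–7: 1.9613 km
4–8: 1.7673 km
5–6: 0.1385 km
5–7: 2.6309 km
5–8: 0.7782 km
6–7: 2.7345 km
6–8: 0.9020 km
7–8: 2.4943 km
Closest pair: 5–6 at 0.1385 km.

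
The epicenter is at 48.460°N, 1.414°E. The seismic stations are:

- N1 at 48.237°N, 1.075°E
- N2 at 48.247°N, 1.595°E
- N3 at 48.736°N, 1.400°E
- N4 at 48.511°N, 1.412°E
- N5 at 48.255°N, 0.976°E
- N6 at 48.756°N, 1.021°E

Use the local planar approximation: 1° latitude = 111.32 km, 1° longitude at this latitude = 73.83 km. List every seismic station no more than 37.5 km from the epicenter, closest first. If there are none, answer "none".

N4, N2, N3, N1

Distances from 48.460°N, 1.414°E:
N1: √((-0.223·111.32)² + (-0.339·73.83)²) = √(616.24885 + 626.41930) = 35.251 km
N2: √((-0.213·111.32)² + (0.181·73.83)²) = √(562.21911 + 178.57592) = 27.218 km
N3: √((0.276·111.32)² + (-0.014·73.83)²) = √(943.98384 + 1.06837) = 30.742 km
N4: √((0.051·111.32)² + (-0.002·73.83)²) = √(32.23196 + 0.02180) = 5.679 km
N5: √((-0.205·111.32)² + (-0.438·73.83)²) = √(520.77978 + 1045.71649) = 39.579 km
N6: √((0.296·111.32)² + (-0.393·73.83)²) = √(1085.74995 + 841.88125) = 43.905 km
Threshold 37.5 km: N4 (5.679 km), N2 (27.218 km), N3 (30.742 km), N1 (35.251 km) are within range.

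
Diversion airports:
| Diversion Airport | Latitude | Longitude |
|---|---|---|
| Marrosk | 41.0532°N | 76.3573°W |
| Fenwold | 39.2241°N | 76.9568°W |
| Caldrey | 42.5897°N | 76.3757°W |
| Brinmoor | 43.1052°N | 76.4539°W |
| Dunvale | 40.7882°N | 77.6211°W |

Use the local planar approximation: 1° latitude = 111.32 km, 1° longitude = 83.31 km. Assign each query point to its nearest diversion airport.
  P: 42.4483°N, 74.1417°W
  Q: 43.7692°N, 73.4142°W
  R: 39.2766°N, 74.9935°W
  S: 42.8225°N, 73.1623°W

P→Caldrey; Q→Brinmoor; R→Fenwold; S→Caldrey

P at 42.4483°N, 74.1417°W:
  Marrosk: 241.2245 km
  Fenwold: 428.7476 km
  Caldrey: 186.7790 km
  Brinmoor: 206.0425 km
  Dunvale: 343.7671 km
  → nearest: Caldrey (186.7790 km)
Q at 43.7692°N, 73.4142°W:
  Marrosk: 389.2692 km
  Fenwold: 585.7475 km
  Caldrey: 279.4856 km
  Brinmoor: 263.8045 km
  Dunvale: 482.6542 km
  → nearest: Brinmoor (263.8045 km)
R at 39.2766°N, 74.9935°W:
  Marrosk: 228.0844 km
  Fenwold: 163.6669 km
  Caldrey: 386.3726 km
  Brinmoor: 443.2255 km
  Dunvale: 276.1065 km
  → nearest: Fenwold (163.6669 km)
S at 42.8225°N, 73.1623°W:
  Marrosk: 331.1224 km
  Fenwold: 510.2854 km
  Caldrey: 268.9598 km
  Brinmoor: 276.0231 km
  Dunvale: 435.0492 km
  → nearest: Caldrey (268.9598 km)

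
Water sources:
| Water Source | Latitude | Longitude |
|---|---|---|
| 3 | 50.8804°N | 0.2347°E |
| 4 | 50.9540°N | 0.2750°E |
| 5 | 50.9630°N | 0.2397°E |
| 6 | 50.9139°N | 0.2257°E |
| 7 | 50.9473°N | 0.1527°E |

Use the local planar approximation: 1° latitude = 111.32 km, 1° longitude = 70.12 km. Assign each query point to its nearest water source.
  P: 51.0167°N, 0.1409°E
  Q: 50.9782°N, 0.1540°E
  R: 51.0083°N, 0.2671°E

P at 51.0167°N, 0.1409°E:
  3: √((-0.1363·111.32)² + (0.0938·70.12)²) = √(230.217380 + 43.260296) = 16.5372 km
  4: √((-0.0627·111.32)² + (0.1341·70.12)²) = √(48.717105 + 88.418139) = 11.7105 km
  5: √((-0.0537·111.32)² + (0.0988·70.12)²) = √(35.735097 + 47.995189) = 9.1504 km
  6: √((-0.1028·111.32)² + (0.0848·70.12)²) = √(130.958178 + 35.357009) = 12.8963 km
  7: √((-0.0694·111.32)² + (0.0118·70.12)²) = √(59.685019 + 0.684617) = 7.7698 km
  → nearest: 7 (7.7698 km)
Q at 50.9782°N, 0.1540°E:
  3: √((-0.0978·111.32)² + (0.0807·70.12)²) = √(118.528859 + 32.020705) = 12.2699 km
  4: √((-0.0242·111.32)² + (0.1210·70.12)²) = √(7.257334 + 71.987080) = 8.9019 km
  5: √((-0.0152·111.32)² + (0.0857·70.12)²) = √(2.863081 + 36.111494) = 6.2430 km
  6: √((-0.0643·111.32)² + (0.0717·70.12)²) = √(51.235189 + 25.276802) = 8.7471 km
  7: √((-0.0309·111.32)² + (-0.0013·70.12)²) = √(11.832141 + 0.008309) = 3.4410 km
  → nearest: 7 (3.4410 km)
R at 51.0083°N, 0.2671°E:
  3: √((-0.1279·111.32)² + (-0.0324·70.12)²) = √(202.715746 + 5.161475) = 14.4179 km
  4: √((-0.0543·111.32)² + (0.0079·70.12)²) = √(36.538108 + 0.306858) = 6.0700 km
  5: √((-0.0453·111.32)² + (-0.0274·70.12)²) = √(25.429791 + 3.691348) = 5.3964 km
  6: √((-0.0944·111.32)² + (-0.0414·70.12)²) = √(110.430842 + 8.427223) = 10.9022 km
  7: √((-0.0610·111.32)² + (-0.1144·70.12)²) = √(46.111162 + 64.348120) = 10.5100 km
  → nearest: 5 (5.3964 km)

P→7; Q→7; R→5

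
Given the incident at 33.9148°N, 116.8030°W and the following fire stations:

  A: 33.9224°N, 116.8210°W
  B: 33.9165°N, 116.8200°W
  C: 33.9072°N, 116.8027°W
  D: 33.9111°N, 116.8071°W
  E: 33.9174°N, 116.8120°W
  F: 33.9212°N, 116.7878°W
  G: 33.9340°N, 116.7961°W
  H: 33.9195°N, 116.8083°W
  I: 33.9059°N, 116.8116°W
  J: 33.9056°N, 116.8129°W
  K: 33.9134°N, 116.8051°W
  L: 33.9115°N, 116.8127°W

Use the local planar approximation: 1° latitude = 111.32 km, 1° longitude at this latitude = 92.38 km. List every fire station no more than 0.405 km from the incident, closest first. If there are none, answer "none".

K

Distances from 33.9148°N, 116.8030°W:
A: 1.8657 km
B: 1.5818 km
C: 0.8465 km
D: 0.5596 km
E: 0.8804 km
F: 1.5746 km
G: 2.2304 km
H: 0.7166 km
I: 1.2699 km
J: 1.3731 km
K: 0.2488 km
L: 0.9685 km
Threshold 0.405 km: K (0.2488 km) is within range.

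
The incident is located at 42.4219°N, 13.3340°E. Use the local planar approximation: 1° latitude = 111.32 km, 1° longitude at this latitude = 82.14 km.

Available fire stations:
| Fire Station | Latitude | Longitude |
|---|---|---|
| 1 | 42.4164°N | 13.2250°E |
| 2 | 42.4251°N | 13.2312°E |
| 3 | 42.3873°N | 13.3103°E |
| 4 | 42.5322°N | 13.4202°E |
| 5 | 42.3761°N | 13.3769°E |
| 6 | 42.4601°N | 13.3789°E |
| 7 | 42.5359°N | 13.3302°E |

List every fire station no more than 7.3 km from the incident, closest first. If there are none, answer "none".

Distances from 42.4219°N, 13.3340°E:
1: 8.9742 km
2: 8.4515 km
3: 4.3157 km
4: 14.1738 km
5: 6.1977 km
6: 5.6290 km
7: 12.6943 km
Threshold 7.3 km: 3 (4.3157 km), 6 (5.6290 km), 5 (6.1977 km) are within range.

3, 6, 5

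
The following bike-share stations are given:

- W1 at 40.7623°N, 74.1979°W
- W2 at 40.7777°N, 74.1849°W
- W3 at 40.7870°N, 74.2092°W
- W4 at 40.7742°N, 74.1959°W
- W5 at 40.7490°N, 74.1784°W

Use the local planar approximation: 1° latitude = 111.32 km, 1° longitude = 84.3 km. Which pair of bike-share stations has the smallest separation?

Pairwise distances:
W1–W2: √((0.0154·111.32)² + (0.0130·84.3)²) = √(2.938920 + 1.200997) = 2.0347 km
W1–W3: √((0.0247·111.32)² + (-0.0113·84.3)²) = √(7.560322 + 0.907428) = 2.9099 km
W1–W4: √((0.0119·111.32)² + (0.0020·84.3)²) = √(1.754851 + 0.028426) = 1.3354 km
W1–W5: √((-0.0133·111.32)² + (0.0195·84.3)²) = √(2.192046 + 2.702243) = 2.2123 km
W2–W3: √((0.0093·111.32)² + (-0.0243·84.3)²) = √(1.071796 + 4.196311) = 2.2952 km
W2–W4: √((-0.0035·111.32)² + (-0.0110·84.3)²) = √(0.151804 + 0.859885) = 1.0058 km
W2–W5: √((-0.0287·111.32)² + (0.0065·84.3)²) = √(10.207284 + 0.300249) = 3.2415 km
W3–W4: √((-0.0128·111.32)² + (0.0133·84.3)²) = √(2.030329 + 1.257067) = 1.8131 km
W3–W5: √((-0.0380·111.32)² + (0.0308·84.3)²) = √(17.894254 + 6.741501) = 4.9634 km
W4–W5: √((-0.0252·111.32)² + (0.0175·84.3)²) = √(7.869506 + 2.176363) = 3.1695 km
Closest pair: W2–W4 at 1.0058 km.

W2 and W4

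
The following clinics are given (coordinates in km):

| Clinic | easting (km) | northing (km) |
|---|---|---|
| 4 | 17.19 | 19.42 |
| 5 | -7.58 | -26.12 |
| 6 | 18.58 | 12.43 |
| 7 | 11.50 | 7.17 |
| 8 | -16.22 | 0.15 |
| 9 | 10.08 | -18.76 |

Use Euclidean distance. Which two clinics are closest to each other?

4 and 6

Pairwise distances:
4–5: √((-24.77)² + (-45.54)²) = √(613.5529 + 2073.8916) = 51.84 km
4–6: √((1.39)² + (-6.99)²) = √(1.9321 + 48.8601) = 7.13 km
4–7: √((-5.69)² + (-12.25)²) = √(32.3761 + 150.0625) = 13.51 km
4–8: √((-33.41)² + (-19.27)²) = √(1116.2281 + 371.3329) = 38.57 km
4–9: √((-7.11)² + (-38.18)²) = √(50.5521 + 1457.7124) = 38.84 km
5–6: √((26.16)² + (38.55)²) = √(684.3456 + 1486.1025) = 46.59 km
5–7: √((19.08)² + (33.29)²) = √(364.0464 + 1108.2241) = 38.37 km
5–8: √((-8.64)² + (26.27)²) = √(74.6496 + 690.1129) = 27.65 km
5–9: √((17.66)² + (7.36)²) = √(311.8756 + 54.1696) = 19.13 km
6–7: √((-7.08)² + (-5.26)²) = √(50.1264 + 27.6676) = 8.82 km
6–8: √((-34.80)² + (-12.28)²) = √(1211.0400 + 150.7984) = 36.90 km
6–9: √((-8.50)² + (-31.19)²) = √(72.2500 + 972.8161) = 32.33 km
7–8: √((-27.72)² + (-7.02)²) = √(768.3984 + 49.2804) = 28.60 km
7–9: √((-1.42)² + (-25.93)²) = √(2.0164 + 672.3649) = 25.97 km
8–9: √((26.30)² + (-18.91)²) = √(691.6900 + 357.5881) = 32.39 km
Closest pair: 4–6 at 7.13 km.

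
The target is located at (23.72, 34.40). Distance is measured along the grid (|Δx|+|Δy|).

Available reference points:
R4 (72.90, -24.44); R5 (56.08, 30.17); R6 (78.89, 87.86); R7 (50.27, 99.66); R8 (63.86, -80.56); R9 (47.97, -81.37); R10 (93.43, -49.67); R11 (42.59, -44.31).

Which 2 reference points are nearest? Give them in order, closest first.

Distances from (23.72, 34.40):
R4: 108.02
R5: 36.59
R6: 108.63
R7: 91.81
R8: 155.10
R9: 140.02
R10: 153.78
R11: 97.58
Sorted: R5 (36.59) < R7 (91.81) < R11 (97.58) < R4 (108.02) < …

R5, R7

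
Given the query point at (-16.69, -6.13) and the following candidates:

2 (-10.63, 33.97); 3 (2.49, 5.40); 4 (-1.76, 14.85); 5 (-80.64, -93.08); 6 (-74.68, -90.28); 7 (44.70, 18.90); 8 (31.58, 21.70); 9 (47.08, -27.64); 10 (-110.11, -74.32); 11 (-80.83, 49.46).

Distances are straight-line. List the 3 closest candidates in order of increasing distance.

3, 4, 2

Distances from (-16.69, -6.13):
2: √((6.06)² + (40.10)²) = √(36.7236 + 1608.0100) = 40.56
3: √((19.18)² + (11.53)²) = √(367.8724 + 132.9409) = 22.38
4: √((14.93)² + (20.98)²) = √(222.9049 + 440.1604) = 25.75
5: √((-63.95)² + (-86.95)²) = √(4089.6025 + 7560.3025) = 107.93
6: √((-57.99)² + (-84.15)²) = √(3362.8401 + 7081.2225) = 102.20
7: √((61.39)² + (25.03)²) = √(3768.7321 + 626.5009) = 66.30
8: √((48.27)² + (27.83)²) = √(2329.9929 + 774.5089) = 55.72
9: √((63.77)² + (-21.51)²) = √(4066.6129 + 462.6801) = 67.30
10: √((-93.42)² + (-68.19)²) = √(8727.2964 + 4649.8761) = 115.66
11: √((-64.14)² + (55.59)²) = √(4113.9396 + 3090.2481) = 84.88
Sorted: 3 (22.38) < 4 (25.75) < 2 (40.56) < 8 (55.72) < 7 (66.30) < …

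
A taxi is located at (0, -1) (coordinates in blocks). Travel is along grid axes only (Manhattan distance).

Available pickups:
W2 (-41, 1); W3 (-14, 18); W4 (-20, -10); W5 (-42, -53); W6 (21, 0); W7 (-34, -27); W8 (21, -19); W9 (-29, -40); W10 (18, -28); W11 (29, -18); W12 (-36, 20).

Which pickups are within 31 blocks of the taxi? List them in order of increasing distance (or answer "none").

W6, W4

Distances from (0, -1):
W2: |-41| + |2| = 41 + 2 = 43 blocks
W3: |-14| + |19| = 14 + 19 = 33 blocks
W4: |-20| + |-9| = 20 + 9 = 29 blocks
W5: |-42| + |-52| = 42 + 52 = 94 blocks
W6: |21| + |1| = 21 + 1 = 22 blocks
W7: |-34| + |-26| = 34 + 26 = 60 blocks
W8: |21| + |-18| = 21 + 18 = 39 blocks
W9: |-29| + |-39| = 29 + 39 = 68 blocks
W10: |18| + |-27| = 18 + 27 = 45 blocks
W11: |29| + |-17| = 29 + 17 = 46 blocks
W12: |-36| + |21| = 36 + 21 = 57 blocks
Threshold 31 blocks: W6 (22 blocks), W4 (29 blocks) are within range.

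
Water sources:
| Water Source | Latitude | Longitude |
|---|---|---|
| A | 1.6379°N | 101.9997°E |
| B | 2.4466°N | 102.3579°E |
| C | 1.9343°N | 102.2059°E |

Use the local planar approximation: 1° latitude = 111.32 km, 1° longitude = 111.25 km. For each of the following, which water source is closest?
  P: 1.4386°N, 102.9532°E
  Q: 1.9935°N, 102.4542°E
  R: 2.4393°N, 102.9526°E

P→C; Q→C; R→B

P at 1.4386°N, 102.9532°E:
  A: 108.3722 km
  B: 130.2967 km
  C: 99.7836 km
  → nearest: C (99.7836 km)
Q at 1.9935°N, 102.4542°E:
  A: 64.2155 km
  B: 51.5643 km
  C: 28.3986 km
  → nearest: C (28.3986 km)
R at 2.4393°N, 102.9526°E:
  A: 138.5529 km
  B: 66.1654 km
  C: 100.3045 km
  → nearest: B (66.1654 km)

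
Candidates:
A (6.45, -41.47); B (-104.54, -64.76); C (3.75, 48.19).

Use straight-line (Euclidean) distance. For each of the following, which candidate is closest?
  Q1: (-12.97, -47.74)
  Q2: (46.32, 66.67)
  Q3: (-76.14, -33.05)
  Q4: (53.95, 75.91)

Q1 at (-12.97, -47.74):
  A: 20.41
  B: 93.14
  C: 97.38
  → nearest: A (20.41)
Q2 at (46.32, 66.67):
  A: 115.26
  B: 200.08
  C: 46.41
  → nearest: C (46.41)
Q3 at (-76.14, -33.05):
  A: 83.02
  B: 42.57
  C: 113.94
  → nearest: B (42.57)
Q4 at (53.95, 75.91):
  A: 126.63
  B: 211.91
  C: 57.34
  → nearest: C (57.34)

Q1→A; Q2→C; Q3→B; Q4→C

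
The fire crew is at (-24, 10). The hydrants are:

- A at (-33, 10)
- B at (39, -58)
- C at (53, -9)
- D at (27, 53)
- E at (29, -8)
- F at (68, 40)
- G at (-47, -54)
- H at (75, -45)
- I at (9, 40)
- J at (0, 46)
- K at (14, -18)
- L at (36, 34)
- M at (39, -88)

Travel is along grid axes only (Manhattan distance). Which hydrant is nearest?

Distances from (-24, 10):
A: |-9| + |0| = 9 + 0 = 9
B: |63| + |-68| = 63 + 68 = 131
C: |77| + |-19| = 77 + 19 = 96
D: |51| + |43| = 51 + 43 = 94
E: |53| + |-18| = 53 + 18 = 71
F: |92| + |30| = 92 + 30 = 122
G: |-23| + |-64| = 23 + 64 = 87
H: |99| + |-55| = 99 + 55 = 154
I: |33| + |30| = 33 + 30 = 63
J: |24| + |36| = 24 + 36 = 60
K: |38| + |-28| = 38 + 28 = 66
L: |60| + |24| = 60 + 24 = 84
M: |63| + |-98| = 63 + 98 = 161
Minimum: A at 9.

A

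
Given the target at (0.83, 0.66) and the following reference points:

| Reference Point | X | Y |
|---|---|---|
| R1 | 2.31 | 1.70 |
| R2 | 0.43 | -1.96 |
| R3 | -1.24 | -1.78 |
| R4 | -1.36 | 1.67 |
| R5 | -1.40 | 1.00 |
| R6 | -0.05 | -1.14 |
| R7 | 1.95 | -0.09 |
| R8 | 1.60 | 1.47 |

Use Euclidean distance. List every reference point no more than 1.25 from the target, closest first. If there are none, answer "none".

Distances from (0.83, 0.66):
R1: √((1.48)² + (1.04)²) = √(2.1904 + 1.0816) = 1.81
R2: √((-0.40)² + (-2.62)²) = √(0.1600 + 6.8644) = 2.65
R3: √((-2.07)² + (-2.44)²) = √(4.2849 + 5.9536) = 3.20
R4: √((-2.19)² + (1.01)²) = √(4.7961 + 1.0201) = 2.41
R5: √((-2.23)² + (0.34)²) = √(4.9729 + 0.1156) = 2.26
R6: √((-0.88)² + (-1.80)²) = √(0.7744 + 3.2400) = 2.00
R7: √((1.12)² + (-0.75)²) = √(1.2544 + 0.5625) = 1.35
R8: √((0.77)² + (0.81)²) = √(0.5929 + 0.6561) = 1.12
Threshold 1.25: R8 (1.12) is within range.

R8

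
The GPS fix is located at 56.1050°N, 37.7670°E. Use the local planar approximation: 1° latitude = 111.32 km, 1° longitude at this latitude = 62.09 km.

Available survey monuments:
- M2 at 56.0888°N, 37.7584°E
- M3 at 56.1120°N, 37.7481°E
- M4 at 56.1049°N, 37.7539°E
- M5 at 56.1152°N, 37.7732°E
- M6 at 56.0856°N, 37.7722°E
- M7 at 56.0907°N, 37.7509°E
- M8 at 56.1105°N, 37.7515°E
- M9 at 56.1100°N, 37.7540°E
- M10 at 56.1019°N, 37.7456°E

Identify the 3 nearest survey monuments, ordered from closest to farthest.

Distances from 56.1050°N, 37.7670°E:
M2: √((-0.0162·111.32)² + (-0.0086·62.09)²) = √(3.252194 + 0.285128) = 1.8808 km
M3: √((0.0070·111.32)² + (-0.0189·62.09)²) = √(0.607215 + 1.377105) = 1.4087 km
M4: √((-0.0001·111.32)² + (-0.0131·62.09)²) = √(0.000124 + 0.661585) = 0.8135 km
M5: √((0.0102·111.32)² + (0.0062·62.09)²) = √(1.289278 + 0.148193) = 1.1989 km
M6: √((-0.0194·111.32)² + (0.0052·62.09)²) = √(4.663907 + 0.104244) = 2.1836 km
M7: √((-0.0143·111.32)² + (-0.0161·62.09)²) = √(2.534069 + 0.999298) = 1.8797 km
M8: √((0.0055·111.32)² + (-0.0155·62.09)²) = √(0.374862 + 0.926204) = 1.1406 km
M9: √((0.0050·111.32)² + (-0.0130·62.09)²) = √(0.309804 + 0.651523) = 0.9805 km
M10: √((-0.0031·111.32)² + (-0.0214·62.09)²) = √(0.119088 + 1.765513) = 1.3728 km
Sorted: M4 (0.8135 km) < M9 (0.9805 km) < M8 (1.1406 km) < M5 (1.1989 km) < M10 (1.3728 km) < …

M4, M9, M8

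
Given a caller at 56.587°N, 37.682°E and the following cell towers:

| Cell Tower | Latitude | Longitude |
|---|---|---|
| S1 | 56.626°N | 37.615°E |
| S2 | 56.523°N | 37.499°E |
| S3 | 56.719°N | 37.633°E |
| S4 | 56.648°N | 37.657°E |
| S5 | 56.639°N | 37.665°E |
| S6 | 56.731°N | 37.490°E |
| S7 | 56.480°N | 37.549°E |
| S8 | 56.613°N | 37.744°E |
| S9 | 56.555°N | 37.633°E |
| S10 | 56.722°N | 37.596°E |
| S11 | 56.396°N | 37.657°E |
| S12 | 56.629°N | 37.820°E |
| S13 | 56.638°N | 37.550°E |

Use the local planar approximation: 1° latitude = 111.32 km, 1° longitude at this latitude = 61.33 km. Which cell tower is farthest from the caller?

S11

Distances from 56.587°N, 37.682°E:
S1: 5.978 km
S2: 13.294 km
S3: 14.998 km
S4: 6.961 km
S5: 5.882 km
S6: 19.890 km
S7: 14.436 km
S8: 4.779 km
S9: 4.661 km
S10: 15.927 km
S11: 21.317 km
S12: 9.669 km
S13: 9.888 km
Maximum: S11 at 21.317 km.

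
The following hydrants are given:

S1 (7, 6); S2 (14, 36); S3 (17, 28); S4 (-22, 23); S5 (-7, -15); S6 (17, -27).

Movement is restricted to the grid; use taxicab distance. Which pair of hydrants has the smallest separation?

S2 and S3

Pairwise distances:
S1–S2: 37
S1–S3: 32
S1–S4: 46
S1–S5: 35
S1–S6: 43
S2–S3: 11
S2–S4: 49
S2–S5: 72
S2–S6: 66
S3–S4: 44
S3–S5: 67
S3–S6: 55
S4–S5: 53
S4–S6: 89
S5–S6: 36
Closest pair: S2–S3 at 11.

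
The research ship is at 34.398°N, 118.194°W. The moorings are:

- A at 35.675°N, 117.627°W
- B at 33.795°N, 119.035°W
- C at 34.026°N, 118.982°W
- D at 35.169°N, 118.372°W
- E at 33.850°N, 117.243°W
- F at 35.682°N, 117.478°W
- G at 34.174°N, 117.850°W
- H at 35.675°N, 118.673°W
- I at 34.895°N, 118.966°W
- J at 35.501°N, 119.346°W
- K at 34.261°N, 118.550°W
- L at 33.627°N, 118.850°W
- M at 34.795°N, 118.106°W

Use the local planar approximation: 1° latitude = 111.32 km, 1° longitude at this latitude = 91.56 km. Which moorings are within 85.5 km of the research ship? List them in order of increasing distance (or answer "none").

Distances from 34.398°N, 118.194°W:
A: 151.339 km
B: 102.153 km
C: 83.189 km
D: 87.361 km
E: 106.317 km
F: 157.252 km
G: 40.172 km
H: 148.767 km
I: 89.762 km
J: 161.870 km
K: 35.987 km
L: 104.757 km
M: 44.923 km
Threshold 85.5 km: K (35.987 km), G (40.172 km), M (44.923 km), C (83.189 km) are within range.

K, G, M, C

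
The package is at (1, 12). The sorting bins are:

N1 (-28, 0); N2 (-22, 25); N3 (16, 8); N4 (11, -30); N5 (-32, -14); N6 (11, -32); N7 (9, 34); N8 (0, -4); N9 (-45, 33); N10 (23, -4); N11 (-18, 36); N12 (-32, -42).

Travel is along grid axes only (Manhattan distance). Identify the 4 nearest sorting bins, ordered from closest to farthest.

N8, N3, N7, N2

Distances from (1, 12):
N1: 41
N2: 36
N3: 19
N4: 52
N5: 59
N6: 54
N7: 30
N8: 17
N9: 67
N10: 38
N11: 43
N12: 87
Sorted: N8 (17) < N3 (19) < N7 (30) < N2 (36) < N10 (38) < N1 (41) < …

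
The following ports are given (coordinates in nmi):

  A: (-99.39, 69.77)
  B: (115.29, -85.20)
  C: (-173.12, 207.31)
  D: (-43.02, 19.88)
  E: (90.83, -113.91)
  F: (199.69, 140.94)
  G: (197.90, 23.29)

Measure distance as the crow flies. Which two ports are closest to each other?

Pairwise distances:
A–B: √((214.68)² + (-154.97)²) = √(46087.5024 + 24015.7009) = 264.77 nmi
A–C: √((-73.73)² + (137.54)²) = √(5436.1129 + 18917.2516) = 156.06 nmi
A–D: √((56.37)² + (-49.89)²) = √(3177.5769 + 2489.0121) = 75.28 nmi
A–E: √((190.22)² + (-183.68)²) = √(36183.6484 + 33738.3424) = 264.43 nmi
A–F: √((299.08)² + (71.17)²) = √(89448.8464 + 5065.1689) = 307.43 nmi
A–G: √((297.29)² + (-46.48)²) = √(88381.3441 + 2160.3904) = 300.90 nmi
B–C: √((-288.41)² + (292.51)²) = √(83180.3281 + 85562.1001) = 410.78 nmi
B–D: √((-158.31)² + (105.08)²) = √(25062.0561 + 11041.8064) = 190.01 nmi
B–E: √((-24.46)² + (-28.71)²) = √(598.2916 + 824.2641) = 37.72 nmi
B–F: √((84.40)² + (226.14)²) = √(7123.3600 + 51139.2996) = 241.38 nmi
B–G: √((82.61)² + (108.49)²) = √(6824.4121 + 11770.0801) = 136.36 nmi
C–D: √((130.10)² + (-187.43)²) = √(16926.0100 + 35130.0049) = 228.16 nmi
C–E: √((263.95)² + (-321.22)²) = √(69669.6025 + 103182.2884) = 415.75 nmi
C–F: √((372.81)² + (-66.37)²) = √(138987.2961 + 4404.9769) = 378.67 nmi
C–G: √((371.02)² + (-184.02)²) = √(137655.8404 + 33863.3604) = 414.15 nmi
D–E: √((133.85)² + (-133.79)²) = √(17915.8225 + 17899.7641) = 189.25 nmi
D–F: √((242.71)² + (121.06)²) = √(58908.1441 + 14655.5236) = 271.23 nmi
D–G: √((240.92)² + (3.41)²) = √(58042.4464 + 11.6281) = 240.94 nmi
E–F: √((108.86)² + (254.85)²) = √(11850.4996 + 64948.5225) = 277.13 nmi
E–G: √((107.07)² + (137.20)²) = √(11463.9849 + 18823.8400) = 174.03 nmi
F–G: √((-1.79)² + (-117.65)²) = √(3.2041 + 13841.5225) = 117.66 nmi
Closest pair: B–E at 37.72 nmi.

B and E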